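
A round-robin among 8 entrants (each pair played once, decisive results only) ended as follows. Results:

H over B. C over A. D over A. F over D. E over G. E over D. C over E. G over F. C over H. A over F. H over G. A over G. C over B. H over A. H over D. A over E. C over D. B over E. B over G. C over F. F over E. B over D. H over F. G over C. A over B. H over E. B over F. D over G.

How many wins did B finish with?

B's results: beat D, E, F, G; lost to A, C, H.
That is 4 wins.

4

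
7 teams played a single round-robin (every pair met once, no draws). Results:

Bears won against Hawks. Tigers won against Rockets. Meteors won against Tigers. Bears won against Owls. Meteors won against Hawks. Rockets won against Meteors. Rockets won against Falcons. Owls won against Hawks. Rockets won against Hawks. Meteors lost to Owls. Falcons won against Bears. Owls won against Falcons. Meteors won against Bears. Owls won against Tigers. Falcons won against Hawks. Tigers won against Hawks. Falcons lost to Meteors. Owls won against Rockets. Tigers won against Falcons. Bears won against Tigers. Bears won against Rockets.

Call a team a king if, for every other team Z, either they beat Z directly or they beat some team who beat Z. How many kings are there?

Falcons cannot reach Meteors in two steps.
Meteors reaches everyone (king).
Tigers cannot reach Owls in two steps.
Rockets cannot reach Owls in two steps.
Hawks cannot reach Falcons, Meteors, Tigers, Rockets, Bears, Owls in two steps.
Bears reaches everyone (king).
Owls reaches everyone (king).
Kings: Meteors, Bears, Owls — 3.

3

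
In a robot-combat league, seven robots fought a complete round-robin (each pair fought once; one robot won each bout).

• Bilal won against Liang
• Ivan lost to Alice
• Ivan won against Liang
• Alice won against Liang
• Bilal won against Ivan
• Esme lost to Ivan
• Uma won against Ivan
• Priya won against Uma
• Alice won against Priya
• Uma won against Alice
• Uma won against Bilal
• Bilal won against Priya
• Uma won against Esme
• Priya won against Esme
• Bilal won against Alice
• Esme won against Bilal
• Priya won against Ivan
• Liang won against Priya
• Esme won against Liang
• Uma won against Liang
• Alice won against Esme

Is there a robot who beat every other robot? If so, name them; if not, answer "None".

Highest win total is Uma with 5 (out of 6 possible).
Uma lost to Priya, so no robot went undefeated.

None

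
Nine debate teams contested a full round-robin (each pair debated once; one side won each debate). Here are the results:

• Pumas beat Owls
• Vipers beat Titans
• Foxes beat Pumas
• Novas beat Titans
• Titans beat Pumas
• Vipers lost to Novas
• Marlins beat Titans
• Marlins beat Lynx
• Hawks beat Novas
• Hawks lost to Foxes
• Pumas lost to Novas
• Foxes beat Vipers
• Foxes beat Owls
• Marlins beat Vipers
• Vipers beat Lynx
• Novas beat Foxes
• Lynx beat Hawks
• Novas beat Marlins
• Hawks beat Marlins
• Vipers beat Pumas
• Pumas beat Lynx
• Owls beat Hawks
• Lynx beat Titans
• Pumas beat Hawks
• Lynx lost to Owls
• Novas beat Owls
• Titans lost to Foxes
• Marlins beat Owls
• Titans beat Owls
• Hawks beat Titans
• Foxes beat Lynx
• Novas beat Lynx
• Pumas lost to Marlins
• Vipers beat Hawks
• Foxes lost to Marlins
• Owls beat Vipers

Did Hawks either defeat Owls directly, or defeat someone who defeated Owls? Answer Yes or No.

Hawks did not beat Owls directly.
Hawks beat Novas, Marlins, Titans. Of those, Novas beat Owls.

Yes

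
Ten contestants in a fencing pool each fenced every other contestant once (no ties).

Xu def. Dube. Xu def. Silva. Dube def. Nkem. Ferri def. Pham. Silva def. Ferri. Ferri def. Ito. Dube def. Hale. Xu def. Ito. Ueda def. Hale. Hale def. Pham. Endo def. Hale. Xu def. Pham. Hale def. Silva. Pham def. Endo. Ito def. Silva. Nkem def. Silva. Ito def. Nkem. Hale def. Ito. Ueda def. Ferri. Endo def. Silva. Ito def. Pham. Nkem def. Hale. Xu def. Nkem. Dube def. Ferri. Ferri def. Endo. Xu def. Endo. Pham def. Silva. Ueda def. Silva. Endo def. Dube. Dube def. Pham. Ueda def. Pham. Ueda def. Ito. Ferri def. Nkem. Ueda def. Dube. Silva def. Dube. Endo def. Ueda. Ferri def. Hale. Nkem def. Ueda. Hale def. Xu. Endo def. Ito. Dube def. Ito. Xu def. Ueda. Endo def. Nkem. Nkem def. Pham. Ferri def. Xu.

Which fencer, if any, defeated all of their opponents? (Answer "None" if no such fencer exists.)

Highest win total is Xu with 7 (out of 9 possible).
Xu lost to Hale, Ferri, so no fencer went undefeated.

None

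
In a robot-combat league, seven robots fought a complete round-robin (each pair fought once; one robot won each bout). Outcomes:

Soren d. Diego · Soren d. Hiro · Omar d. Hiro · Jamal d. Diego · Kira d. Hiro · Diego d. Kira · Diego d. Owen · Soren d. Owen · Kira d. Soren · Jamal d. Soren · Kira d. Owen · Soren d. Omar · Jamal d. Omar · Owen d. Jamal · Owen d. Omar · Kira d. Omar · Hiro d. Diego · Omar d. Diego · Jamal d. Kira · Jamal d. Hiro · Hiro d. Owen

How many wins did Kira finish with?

Kira's results: beat Soren, Omar, Owen, Hiro; lost to Diego, Jamal.
That is 4 wins.

4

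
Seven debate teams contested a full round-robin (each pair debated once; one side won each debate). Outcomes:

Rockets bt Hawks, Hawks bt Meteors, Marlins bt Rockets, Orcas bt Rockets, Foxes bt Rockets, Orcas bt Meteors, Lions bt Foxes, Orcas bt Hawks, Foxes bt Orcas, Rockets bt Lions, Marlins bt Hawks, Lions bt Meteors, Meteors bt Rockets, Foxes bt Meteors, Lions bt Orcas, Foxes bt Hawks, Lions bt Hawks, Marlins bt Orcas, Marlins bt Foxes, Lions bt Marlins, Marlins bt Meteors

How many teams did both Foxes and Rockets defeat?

1

Foxes beat: Orcas, Meteors, Rockets, Hawks.
Rockets beat: Lions, Hawks.
Both beat: Hawks — 1.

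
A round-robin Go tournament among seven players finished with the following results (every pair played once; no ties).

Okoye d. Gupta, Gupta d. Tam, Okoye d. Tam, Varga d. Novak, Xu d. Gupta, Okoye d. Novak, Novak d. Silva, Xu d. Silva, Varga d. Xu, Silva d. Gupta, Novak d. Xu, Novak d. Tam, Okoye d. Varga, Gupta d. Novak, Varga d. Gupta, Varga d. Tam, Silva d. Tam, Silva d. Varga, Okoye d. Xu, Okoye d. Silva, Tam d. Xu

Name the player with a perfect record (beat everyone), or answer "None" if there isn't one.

Okoye

Okoye has 6 wins out of 6 opponents — a perfect record.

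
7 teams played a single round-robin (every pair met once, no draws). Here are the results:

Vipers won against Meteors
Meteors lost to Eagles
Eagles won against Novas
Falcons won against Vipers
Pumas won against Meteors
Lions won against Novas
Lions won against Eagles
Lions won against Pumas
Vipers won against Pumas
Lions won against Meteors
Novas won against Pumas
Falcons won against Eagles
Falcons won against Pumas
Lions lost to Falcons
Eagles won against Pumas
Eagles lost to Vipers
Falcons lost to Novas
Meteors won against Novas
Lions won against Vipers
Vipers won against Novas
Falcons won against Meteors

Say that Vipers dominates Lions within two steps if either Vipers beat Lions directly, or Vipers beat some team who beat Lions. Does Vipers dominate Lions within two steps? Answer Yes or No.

No

Vipers did not beat Lions directly.
Vipers beat Meteors, Eagles, Pumas, Novas, but each of them lost to Lions. No two-step path.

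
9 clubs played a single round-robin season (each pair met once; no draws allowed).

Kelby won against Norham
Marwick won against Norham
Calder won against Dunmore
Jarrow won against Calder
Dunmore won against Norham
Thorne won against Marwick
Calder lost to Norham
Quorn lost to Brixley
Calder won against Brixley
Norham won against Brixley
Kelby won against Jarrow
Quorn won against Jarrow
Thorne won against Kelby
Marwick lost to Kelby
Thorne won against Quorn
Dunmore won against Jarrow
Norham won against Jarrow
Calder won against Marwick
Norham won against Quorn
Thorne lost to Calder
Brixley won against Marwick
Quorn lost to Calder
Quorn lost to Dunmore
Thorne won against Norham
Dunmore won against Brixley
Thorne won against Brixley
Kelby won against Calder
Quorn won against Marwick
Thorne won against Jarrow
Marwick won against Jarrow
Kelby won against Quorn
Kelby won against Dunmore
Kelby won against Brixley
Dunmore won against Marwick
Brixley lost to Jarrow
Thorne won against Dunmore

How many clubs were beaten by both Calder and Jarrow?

Calder beat: Brixley, Quorn, Dunmore, Marwick, Thorne.
Jarrow beat: Calder, Brixley.
Both beat: Brixley — 1.

1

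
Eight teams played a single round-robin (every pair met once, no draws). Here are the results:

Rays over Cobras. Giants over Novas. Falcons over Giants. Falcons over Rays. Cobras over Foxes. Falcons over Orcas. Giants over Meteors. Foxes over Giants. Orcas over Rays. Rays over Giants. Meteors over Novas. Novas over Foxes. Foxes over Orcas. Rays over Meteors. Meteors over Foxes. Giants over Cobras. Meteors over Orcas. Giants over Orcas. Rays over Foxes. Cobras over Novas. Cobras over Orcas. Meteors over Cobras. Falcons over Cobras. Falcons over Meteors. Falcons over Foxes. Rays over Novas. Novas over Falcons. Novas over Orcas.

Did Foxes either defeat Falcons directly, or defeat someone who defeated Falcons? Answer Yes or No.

No

Foxes did not beat Falcons directly.
Foxes beat Giants, Orcas, but each of them lost to Falcons. No two-step path.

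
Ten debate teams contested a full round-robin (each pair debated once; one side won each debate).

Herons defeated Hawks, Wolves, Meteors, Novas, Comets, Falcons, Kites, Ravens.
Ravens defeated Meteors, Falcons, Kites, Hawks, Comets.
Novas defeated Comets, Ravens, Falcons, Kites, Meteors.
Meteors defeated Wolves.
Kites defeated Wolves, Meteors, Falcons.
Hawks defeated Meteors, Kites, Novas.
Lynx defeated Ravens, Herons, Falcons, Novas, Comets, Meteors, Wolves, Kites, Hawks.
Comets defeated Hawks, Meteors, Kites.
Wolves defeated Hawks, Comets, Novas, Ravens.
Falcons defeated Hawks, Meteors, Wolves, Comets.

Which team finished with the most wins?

Lynx

Win totals: Herons 8, Comets 3, Lynx 9, Novas 5, Kites 3, Ravens 5, Wolves 4, Meteors 1, Hawks 3, Falcons 4.
Lynx leads with 9 wins (next highest: 8).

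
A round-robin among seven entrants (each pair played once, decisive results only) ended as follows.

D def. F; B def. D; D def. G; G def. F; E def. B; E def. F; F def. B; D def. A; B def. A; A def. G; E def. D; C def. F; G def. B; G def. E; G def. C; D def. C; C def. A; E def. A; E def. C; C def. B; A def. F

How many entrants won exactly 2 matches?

Win totals: A 2, B 2, C 3, D 4, E 5, F 1, G 4.
Exactly 2: A, B — 2 entrants.

2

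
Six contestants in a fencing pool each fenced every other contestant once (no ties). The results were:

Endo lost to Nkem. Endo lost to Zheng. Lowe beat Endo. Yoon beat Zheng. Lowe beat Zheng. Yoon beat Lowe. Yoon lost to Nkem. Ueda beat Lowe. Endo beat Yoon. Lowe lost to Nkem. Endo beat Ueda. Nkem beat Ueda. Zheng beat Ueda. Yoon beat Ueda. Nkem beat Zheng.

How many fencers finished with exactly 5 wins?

Win totals: Lowe 2, Nkem 5, Ueda 1, Zheng 2, Yoon 3, Endo 2.
Exactly 5: Nkem — 1 fencer.

1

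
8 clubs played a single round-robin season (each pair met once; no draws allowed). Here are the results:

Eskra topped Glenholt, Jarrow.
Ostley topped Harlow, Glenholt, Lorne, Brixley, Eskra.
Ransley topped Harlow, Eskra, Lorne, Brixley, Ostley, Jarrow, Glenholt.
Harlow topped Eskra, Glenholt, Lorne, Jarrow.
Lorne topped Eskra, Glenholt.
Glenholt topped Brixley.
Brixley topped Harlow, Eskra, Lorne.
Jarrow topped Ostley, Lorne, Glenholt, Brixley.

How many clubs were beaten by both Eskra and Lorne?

1

Eskra beat: Jarrow, Glenholt.
Lorne beat: Eskra, Glenholt.
Both beat: Glenholt — 1.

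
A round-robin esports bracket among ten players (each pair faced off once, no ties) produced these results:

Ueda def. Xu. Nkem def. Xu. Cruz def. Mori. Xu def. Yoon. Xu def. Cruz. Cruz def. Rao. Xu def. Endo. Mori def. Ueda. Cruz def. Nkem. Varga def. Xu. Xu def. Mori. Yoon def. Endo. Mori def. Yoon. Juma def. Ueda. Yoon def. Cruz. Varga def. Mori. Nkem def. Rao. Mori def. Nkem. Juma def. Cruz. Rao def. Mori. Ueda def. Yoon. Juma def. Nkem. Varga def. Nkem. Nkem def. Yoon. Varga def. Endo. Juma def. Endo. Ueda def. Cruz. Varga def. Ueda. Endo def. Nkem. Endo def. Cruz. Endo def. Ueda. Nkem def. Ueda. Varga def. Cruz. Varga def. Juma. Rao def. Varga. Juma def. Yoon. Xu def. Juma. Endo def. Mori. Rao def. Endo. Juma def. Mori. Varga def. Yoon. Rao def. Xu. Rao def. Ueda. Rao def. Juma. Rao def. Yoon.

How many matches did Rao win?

7

Rao's results: beat Juma, Ueda, Yoon, Xu, Mori, Varga, Endo; lost to Cruz, Nkem.
That is 7 wins.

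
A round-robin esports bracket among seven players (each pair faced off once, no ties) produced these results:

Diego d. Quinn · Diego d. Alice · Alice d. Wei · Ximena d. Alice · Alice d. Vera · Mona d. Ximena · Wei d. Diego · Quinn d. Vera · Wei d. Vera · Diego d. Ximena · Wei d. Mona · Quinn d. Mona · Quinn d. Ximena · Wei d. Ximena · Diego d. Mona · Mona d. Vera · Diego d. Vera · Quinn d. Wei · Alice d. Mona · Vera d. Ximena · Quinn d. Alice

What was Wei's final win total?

Wei's results: beat Vera, Diego, Mona, Ximena; lost to Alice, Quinn.
That is 4 wins.

4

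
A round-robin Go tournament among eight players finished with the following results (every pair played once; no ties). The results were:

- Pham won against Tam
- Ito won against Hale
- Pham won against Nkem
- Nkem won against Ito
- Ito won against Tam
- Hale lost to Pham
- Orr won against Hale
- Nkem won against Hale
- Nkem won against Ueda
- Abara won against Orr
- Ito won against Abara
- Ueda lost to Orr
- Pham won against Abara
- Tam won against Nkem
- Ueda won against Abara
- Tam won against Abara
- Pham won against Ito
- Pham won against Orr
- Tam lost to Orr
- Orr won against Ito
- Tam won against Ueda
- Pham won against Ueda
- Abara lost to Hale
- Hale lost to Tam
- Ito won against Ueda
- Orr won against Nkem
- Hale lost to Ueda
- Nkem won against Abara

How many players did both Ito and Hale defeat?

Ito beat: Hale, Abara, Tam, Ueda.
Hale beat: Abara.
Both beat: Abara — 1.

1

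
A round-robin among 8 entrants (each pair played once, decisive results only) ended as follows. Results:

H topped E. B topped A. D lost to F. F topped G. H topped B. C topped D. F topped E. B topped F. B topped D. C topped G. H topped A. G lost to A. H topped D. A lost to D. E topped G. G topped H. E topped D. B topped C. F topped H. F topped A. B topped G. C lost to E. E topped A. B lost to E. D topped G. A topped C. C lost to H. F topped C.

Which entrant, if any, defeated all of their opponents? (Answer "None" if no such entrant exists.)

Highest win total is F with 6 (out of 7 possible).
F lost to B, so no entrant went undefeated.

None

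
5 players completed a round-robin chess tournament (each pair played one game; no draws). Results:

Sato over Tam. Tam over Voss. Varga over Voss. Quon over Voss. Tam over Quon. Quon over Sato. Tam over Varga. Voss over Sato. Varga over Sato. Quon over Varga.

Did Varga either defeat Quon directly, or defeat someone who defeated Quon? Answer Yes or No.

Varga did not beat Quon directly.
Varga beat Voss, Sato, but each of them lost to Quon. No two-step path.

No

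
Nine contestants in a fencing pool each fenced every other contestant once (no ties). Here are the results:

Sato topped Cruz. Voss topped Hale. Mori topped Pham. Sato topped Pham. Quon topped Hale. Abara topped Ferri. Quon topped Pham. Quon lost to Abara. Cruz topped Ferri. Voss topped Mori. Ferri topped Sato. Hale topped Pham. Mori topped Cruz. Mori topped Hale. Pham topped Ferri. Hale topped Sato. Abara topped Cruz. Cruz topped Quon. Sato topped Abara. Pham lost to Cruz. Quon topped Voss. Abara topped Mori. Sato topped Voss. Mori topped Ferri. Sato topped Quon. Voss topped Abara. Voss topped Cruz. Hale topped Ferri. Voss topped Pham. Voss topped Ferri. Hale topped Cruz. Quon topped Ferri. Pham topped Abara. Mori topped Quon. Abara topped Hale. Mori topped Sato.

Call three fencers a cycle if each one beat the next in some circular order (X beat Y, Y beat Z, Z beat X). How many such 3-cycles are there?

18

Win totals: Hale 4, Quon 4, Cruz 3, Abara 5, Voss 6, Pham 2, Mori 6, Ferri 1, Sato 5.
A fencer with w wins dominates both others in C(w,2) triples; summing gives 6 + 6 + 3 + 10 + 15 + 1 + 15 + 0 + 10 = 66 transitive triples.
Total triples C(9,3) = 84, so cyclic triples = 84 − 66 = 18.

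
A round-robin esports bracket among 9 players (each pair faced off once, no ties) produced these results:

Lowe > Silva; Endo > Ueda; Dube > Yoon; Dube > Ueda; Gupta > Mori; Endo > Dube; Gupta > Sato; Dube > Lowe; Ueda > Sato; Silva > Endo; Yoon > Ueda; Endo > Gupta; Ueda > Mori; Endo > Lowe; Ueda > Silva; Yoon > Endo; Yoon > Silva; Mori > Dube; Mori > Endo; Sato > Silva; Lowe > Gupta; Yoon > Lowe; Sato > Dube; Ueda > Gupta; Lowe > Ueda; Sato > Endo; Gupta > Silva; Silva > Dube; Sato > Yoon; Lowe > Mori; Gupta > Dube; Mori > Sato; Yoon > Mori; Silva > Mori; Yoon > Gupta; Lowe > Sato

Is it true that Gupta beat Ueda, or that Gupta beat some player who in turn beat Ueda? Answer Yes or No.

Yes

Gupta did not beat Ueda directly.
Gupta beat Sato, Silva, Dube, Mori. Of those, Dube beat Ueda.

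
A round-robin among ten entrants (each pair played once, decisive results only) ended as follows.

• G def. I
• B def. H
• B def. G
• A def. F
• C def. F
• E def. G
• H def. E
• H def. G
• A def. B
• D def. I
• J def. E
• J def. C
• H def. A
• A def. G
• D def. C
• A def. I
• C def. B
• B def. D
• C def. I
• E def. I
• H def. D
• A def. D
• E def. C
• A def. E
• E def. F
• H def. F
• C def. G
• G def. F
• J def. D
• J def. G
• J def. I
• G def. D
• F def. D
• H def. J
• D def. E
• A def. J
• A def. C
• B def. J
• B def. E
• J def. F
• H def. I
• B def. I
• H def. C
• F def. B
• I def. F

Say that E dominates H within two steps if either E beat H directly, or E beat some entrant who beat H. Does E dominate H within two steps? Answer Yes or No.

No

E did not beat H directly.
E beat C, F, G, I, but each of them lost to H. No two-step path.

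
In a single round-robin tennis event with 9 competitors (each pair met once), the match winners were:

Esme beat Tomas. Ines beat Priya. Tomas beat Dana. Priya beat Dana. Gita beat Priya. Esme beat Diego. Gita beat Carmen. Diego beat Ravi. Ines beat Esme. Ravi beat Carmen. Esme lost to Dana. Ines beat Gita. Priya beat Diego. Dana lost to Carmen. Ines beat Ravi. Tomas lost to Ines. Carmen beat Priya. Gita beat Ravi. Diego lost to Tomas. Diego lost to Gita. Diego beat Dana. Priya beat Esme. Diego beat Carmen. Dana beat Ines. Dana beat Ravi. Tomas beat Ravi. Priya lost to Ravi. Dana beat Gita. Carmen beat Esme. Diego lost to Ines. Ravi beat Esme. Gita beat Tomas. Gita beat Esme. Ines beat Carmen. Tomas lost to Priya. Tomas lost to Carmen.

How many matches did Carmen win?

Carmen's results: beat Esme, Priya, Dana, Tomas; lost to Diego, Gita, Ines, Ravi.
That is 4 wins.

4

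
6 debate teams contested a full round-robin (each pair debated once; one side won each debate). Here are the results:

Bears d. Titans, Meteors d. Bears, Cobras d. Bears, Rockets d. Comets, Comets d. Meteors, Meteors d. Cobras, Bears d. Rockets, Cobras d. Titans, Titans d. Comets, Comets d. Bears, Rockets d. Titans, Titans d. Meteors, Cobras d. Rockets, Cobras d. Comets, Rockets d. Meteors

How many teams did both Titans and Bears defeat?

Titans beat: Comets, Meteors.
Bears beat: Titans, Rockets.
No one was beaten by both.

0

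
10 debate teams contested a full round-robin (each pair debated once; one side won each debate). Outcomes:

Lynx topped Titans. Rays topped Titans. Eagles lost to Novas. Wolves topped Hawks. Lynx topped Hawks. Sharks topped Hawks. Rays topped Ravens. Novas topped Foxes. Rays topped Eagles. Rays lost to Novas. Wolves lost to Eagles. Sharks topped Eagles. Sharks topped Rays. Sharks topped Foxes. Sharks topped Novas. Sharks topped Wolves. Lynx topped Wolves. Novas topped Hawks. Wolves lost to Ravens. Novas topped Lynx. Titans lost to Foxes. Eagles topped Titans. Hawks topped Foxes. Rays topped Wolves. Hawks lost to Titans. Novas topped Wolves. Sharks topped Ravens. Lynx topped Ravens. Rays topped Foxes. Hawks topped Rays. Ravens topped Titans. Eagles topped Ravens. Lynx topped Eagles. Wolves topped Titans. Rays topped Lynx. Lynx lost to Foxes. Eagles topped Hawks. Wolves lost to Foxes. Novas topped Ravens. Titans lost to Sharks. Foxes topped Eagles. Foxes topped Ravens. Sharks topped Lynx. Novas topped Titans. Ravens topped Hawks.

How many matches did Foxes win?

5

Foxes' results: beat Lynx, Ravens, Wolves, Eagles, Titans; lost to Sharks, Hawks, Rays, Novas.
That is 5 wins.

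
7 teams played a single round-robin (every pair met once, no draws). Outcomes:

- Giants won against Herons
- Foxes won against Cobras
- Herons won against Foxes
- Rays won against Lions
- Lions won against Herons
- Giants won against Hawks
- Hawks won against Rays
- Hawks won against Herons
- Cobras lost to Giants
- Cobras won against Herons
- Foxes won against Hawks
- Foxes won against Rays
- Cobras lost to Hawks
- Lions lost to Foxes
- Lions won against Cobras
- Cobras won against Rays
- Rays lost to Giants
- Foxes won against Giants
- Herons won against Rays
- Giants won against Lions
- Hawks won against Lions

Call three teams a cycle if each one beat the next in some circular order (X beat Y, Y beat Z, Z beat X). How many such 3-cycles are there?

Win totals: Lions 2, Rays 1, Giants 5, Hawks 4, Foxes 5, Herons 2, Cobras 2.
A team with w wins dominates both others in C(w,2) triples; summing gives 1 + 0 + 10 + 6 + 10 + 1 + 1 = 29 transitive triples.
Total triples C(7,3) = 35, so cyclic triples = 35 − 29 = 6.

6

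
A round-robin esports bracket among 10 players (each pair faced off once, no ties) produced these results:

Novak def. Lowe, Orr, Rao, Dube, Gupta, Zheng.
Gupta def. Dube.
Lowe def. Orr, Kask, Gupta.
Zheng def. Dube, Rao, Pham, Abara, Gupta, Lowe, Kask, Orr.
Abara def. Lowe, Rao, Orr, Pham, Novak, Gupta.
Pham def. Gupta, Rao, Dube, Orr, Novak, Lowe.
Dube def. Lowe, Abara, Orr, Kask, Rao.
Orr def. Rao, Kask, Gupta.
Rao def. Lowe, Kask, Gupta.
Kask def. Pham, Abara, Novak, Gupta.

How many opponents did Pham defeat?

6

Pham's results: beat Gupta, Rao, Dube, Novak, Orr, Lowe; lost to Zheng, Abara, Kask.
That is 6 wins.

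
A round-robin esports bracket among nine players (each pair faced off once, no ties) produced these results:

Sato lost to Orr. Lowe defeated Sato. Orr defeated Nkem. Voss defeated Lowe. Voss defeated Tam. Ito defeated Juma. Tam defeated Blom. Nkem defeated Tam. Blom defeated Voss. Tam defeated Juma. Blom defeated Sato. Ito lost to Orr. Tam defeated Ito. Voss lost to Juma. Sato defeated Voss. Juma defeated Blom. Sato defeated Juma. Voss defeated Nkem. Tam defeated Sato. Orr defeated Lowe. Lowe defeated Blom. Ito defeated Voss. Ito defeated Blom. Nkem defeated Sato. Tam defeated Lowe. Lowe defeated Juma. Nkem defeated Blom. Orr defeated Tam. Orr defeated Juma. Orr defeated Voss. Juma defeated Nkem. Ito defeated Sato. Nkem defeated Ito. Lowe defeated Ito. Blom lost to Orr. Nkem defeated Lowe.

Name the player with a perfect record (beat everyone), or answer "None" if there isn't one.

Orr

Orr has 8 wins out of 8 opponents — a perfect record.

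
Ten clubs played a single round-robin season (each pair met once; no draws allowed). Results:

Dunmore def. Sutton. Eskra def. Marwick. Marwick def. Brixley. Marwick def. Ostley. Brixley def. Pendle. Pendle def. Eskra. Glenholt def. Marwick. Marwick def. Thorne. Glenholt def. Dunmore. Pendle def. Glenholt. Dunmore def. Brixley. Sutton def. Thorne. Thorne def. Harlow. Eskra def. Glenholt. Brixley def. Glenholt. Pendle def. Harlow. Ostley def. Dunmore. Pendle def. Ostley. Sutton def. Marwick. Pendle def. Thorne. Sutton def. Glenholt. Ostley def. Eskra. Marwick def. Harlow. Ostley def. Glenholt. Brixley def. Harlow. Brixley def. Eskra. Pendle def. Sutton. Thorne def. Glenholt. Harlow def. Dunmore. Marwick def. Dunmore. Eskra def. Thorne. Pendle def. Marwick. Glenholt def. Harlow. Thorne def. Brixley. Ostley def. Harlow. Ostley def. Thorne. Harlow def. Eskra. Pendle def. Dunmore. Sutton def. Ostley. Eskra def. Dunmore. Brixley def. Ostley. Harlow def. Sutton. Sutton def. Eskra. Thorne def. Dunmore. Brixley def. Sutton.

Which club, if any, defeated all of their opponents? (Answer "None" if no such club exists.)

None

Highest win total is Pendle with 8 (out of 9 possible).
Pendle lost to Brixley, so no club went undefeated.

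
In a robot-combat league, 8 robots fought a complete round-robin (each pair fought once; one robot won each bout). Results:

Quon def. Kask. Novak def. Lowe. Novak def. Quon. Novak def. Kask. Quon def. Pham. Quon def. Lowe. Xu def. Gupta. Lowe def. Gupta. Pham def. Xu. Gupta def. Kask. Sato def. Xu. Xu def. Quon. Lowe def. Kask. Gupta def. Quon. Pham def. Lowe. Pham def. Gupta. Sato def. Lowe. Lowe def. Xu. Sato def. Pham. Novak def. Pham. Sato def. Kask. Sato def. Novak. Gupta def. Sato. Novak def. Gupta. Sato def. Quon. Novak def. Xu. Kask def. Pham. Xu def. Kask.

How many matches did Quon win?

3

Quon's results: beat Kask, Lowe, Pham; lost to Sato, Gupta, Novak, Xu.
That is 3 wins.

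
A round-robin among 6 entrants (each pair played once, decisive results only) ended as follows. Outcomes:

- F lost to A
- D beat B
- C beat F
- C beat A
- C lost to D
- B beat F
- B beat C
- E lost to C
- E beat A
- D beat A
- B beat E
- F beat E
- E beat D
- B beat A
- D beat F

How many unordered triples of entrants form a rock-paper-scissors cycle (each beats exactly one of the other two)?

Of the C(6,3) = 20 triples, the cyclic ones are: {A, E, F}; {B, D, E}; {C, D, E}; {D, E, F}.
That is 4.

4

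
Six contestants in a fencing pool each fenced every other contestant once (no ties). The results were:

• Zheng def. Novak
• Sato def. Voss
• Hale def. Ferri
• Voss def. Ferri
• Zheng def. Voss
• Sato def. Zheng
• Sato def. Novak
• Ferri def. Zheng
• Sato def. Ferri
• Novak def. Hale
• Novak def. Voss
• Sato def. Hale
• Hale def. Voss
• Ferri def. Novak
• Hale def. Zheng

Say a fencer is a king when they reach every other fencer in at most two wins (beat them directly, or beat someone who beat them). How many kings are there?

Zheng cannot reach Sato in two steps.
Novak cannot reach Sato in two steps.
Voss cannot reach Sato, Hale in two steps.
Ferri cannot reach Sato in two steps.
Sato reaches everyone (king).
Hale cannot reach Sato in two steps.
Kings: Sato — 1.

1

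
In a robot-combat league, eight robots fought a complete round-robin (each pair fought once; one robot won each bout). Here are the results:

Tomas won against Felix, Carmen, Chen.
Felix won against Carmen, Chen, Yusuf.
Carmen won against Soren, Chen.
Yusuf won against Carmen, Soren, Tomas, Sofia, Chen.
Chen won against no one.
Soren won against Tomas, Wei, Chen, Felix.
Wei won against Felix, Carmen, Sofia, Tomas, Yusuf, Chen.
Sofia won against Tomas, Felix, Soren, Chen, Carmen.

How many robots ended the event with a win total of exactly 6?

1

Win totals: Tomas 3, Yusuf 5, Sofia 5, Chen 0, Soren 4, Felix 3, Wei 6, Carmen 2.
Exactly 6: Wei — 1 robot.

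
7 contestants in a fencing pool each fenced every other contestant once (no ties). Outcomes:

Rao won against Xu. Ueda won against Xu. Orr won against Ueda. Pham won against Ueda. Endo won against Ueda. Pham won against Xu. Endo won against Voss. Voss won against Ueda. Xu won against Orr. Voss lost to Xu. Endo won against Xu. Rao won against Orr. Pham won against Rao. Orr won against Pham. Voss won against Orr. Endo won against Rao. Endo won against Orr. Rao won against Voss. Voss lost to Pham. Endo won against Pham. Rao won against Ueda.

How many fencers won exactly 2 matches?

3

Win totals: Pham 4, Orr 2, Ueda 1, Endo 6, Voss 2, Xu 2, Rao 4.
Exactly 2: Orr, Voss, Xu — 3 fencers.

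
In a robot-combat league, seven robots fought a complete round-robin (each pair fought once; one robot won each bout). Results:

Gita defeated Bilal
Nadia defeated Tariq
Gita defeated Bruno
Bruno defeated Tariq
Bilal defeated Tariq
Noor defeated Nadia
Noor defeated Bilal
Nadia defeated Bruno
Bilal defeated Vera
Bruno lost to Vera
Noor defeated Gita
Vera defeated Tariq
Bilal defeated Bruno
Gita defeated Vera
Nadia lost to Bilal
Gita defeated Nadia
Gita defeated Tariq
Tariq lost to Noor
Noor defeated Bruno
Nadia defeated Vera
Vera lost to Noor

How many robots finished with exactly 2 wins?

Win totals: Vera 2, Noor 6, Nadia 3, Bilal 4, Bruno 1, Gita 5, Tariq 0.
Exactly 2: Vera — 1 robot.

1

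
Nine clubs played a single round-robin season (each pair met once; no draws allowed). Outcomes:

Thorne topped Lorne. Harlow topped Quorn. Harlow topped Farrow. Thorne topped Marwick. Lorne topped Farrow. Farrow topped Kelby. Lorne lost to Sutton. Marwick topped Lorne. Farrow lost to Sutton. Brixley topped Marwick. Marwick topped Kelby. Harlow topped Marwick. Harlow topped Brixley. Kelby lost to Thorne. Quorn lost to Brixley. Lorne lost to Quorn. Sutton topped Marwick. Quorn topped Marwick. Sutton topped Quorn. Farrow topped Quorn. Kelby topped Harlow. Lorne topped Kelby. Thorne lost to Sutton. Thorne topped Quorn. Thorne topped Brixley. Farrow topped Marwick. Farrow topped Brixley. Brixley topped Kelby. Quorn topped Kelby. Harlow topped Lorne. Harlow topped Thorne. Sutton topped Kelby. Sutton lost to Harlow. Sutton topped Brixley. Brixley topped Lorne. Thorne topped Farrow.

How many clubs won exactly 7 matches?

Win totals: Farrow 4, Brixley 4, Sutton 7, Harlow 7, Thorne 6, Lorne 2, Kelby 1, Marwick 2, Quorn 3.
Exactly 7: Sutton, Harlow — 2 clubs.

2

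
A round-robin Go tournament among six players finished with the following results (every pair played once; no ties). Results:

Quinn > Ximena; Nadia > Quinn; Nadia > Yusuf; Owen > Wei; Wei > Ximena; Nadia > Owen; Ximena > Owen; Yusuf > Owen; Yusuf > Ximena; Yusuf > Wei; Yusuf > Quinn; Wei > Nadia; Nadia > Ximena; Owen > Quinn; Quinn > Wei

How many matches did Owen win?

Owen's results: beat Wei, Quinn; lost to Yusuf, Ximena, Nadia.
That is 2 wins.

2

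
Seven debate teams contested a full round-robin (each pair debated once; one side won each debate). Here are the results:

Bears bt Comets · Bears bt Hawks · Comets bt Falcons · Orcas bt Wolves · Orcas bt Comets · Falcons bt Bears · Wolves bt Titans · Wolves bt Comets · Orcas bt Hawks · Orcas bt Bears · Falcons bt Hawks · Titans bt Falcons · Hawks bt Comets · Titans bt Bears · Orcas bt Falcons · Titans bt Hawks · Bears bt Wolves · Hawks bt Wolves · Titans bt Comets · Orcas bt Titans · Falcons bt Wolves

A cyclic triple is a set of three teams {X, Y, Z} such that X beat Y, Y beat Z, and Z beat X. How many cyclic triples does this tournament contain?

6

Win totals: Wolves 2, Orcas 6, Bears 3, Titans 4, Hawks 2, Falcons 3, Comets 1.
A team with w wins dominates both others in C(w,2) triples; summing gives 1 + 15 + 3 + 6 + 1 + 3 + 0 = 29 transitive triples.
Total triples C(7,3) = 35, so cyclic triples = 35 − 29 = 6.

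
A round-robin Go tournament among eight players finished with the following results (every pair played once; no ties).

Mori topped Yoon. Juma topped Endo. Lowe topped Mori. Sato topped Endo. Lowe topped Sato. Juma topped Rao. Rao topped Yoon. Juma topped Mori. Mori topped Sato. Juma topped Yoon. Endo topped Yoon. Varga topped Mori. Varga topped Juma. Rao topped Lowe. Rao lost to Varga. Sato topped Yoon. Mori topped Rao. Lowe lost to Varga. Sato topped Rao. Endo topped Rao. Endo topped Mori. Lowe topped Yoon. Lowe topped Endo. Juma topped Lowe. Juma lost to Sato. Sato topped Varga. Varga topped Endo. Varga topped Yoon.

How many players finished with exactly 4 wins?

Win totals: Rao 2, Sato 5, Lowe 4, Varga 6, Yoon 0, Juma 5, Endo 3, Mori 3.
Exactly 4: Lowe — 1 player.

1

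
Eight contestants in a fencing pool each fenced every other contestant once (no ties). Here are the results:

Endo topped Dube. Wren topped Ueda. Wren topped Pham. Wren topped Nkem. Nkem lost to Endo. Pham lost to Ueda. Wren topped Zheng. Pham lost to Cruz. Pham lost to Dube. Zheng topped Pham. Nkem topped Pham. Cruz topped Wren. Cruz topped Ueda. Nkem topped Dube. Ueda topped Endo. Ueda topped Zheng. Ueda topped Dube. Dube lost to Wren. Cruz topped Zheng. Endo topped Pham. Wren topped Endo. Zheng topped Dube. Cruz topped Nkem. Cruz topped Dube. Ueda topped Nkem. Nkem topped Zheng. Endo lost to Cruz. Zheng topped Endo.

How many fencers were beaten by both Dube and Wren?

1

Dube beat: Pham.
Wren beat: Zheng, Pham, Endo, Ueda, Nkem, Dube.
Both beat: Pham — 1.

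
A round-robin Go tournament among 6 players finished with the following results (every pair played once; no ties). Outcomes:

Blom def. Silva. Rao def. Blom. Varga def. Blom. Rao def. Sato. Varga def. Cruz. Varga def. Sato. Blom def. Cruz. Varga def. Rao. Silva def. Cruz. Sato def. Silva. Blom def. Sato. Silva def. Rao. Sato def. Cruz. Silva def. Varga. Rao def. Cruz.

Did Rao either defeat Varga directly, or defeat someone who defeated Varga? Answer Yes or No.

No

Rao did not beat Varga directly.
Rao beat Cruz, Sato, Blom, but each of them lost to Varga. No two-step path.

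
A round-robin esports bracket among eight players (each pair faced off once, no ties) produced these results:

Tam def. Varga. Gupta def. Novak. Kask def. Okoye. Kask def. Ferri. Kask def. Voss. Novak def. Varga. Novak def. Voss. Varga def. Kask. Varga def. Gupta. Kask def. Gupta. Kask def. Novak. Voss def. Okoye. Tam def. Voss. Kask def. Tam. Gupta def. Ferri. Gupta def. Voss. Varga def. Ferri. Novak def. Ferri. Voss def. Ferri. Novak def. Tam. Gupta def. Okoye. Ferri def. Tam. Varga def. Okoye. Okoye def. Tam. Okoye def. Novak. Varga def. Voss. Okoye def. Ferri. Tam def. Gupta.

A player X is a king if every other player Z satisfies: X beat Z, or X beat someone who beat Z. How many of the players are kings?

4

Voss cannot reach Varga, Gupta, Kask in two steps.
Varga reaches everyone (king).
Novak reaches everyone (king).
Tam reaches everyone (king).
Gupta cannot reach Kask in two steps.
Ferri cannot reach Novak, Okoye, Kask in two steps.
Okoye cannot reach Kask in two steps.
Kask reaches everyone (king).
Kings: Varga, Novak, Tam, Kask — 4.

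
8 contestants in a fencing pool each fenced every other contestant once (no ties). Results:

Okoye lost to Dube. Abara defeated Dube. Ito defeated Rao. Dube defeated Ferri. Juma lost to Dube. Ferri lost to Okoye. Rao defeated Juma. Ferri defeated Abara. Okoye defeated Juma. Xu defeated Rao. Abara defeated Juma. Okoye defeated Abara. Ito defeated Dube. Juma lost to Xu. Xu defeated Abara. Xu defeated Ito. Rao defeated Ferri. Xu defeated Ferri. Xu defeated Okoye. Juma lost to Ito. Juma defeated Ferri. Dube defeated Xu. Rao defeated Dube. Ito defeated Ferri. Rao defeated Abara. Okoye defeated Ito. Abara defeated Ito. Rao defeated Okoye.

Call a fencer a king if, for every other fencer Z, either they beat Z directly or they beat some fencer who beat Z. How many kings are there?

Abara reaches everyone (king).
Xu reaches everyone (king).
Dube reaches everyone (king).
Ferri cannot reach Xu, Okoye, Rao in two steps.
Juma cannot reach Xu, Dube, Ito, Okoye, Rao in two steps.
Ito reaches everyone (king).
Okoye cannot reach Xu in two steps.
Rao reaches everyone (king).
Kings: Abara, Xu, Dube, Ito, Rao — 5.

5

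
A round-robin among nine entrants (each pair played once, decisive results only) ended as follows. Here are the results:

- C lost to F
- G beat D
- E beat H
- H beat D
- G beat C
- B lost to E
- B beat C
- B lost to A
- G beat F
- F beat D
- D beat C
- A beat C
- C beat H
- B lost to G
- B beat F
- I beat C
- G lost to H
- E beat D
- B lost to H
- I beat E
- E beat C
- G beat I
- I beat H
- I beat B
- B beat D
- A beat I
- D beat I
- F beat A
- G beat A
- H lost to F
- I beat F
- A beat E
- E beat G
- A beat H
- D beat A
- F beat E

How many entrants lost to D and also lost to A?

D beat: A, C, I.
A beat: B, C, E, H, I.
Both beat: C, I — 2.

2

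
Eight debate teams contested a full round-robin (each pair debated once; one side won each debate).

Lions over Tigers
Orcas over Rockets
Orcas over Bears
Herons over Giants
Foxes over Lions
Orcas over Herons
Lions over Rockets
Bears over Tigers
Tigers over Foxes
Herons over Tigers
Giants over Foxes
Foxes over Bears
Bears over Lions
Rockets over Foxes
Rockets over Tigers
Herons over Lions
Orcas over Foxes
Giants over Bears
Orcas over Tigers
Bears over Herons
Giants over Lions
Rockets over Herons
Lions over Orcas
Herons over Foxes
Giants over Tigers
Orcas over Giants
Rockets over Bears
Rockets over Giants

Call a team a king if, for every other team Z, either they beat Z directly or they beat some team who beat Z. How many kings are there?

5

Foxes cannot reach Giants in two steps.
Lions reaches everyone (king).
Giants reaches everyone (king).
Herons reaches everyone (king).
Tigers cannot reach Giants, Herons, Rockets, Orcas in two steps.
Bears reaches everyone (king).
Rockets cannot reach Orcas in two steps.
Orcas reaches everyone (king).
Kings: Lions, Giants, Herons, Bears, Orcas — 5.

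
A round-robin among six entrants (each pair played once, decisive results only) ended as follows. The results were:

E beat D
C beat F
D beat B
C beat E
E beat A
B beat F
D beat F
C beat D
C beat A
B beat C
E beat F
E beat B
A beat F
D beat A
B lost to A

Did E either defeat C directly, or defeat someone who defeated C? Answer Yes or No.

E did not beat C directly.
E beat A, B, D, F. Of those, B beat C.

Yes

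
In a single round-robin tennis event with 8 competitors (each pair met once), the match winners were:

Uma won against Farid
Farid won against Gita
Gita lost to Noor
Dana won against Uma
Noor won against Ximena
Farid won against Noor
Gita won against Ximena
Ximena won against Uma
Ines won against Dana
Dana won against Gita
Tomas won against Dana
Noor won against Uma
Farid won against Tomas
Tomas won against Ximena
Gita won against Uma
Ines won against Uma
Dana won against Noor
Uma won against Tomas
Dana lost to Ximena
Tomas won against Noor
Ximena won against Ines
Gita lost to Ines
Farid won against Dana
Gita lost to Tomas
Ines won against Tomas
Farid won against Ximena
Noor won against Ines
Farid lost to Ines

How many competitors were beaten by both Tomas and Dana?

2

Tomas beat: Ximena, Noor, Dana, Gita.
Dana beat: Noor, Uma, Gita.
Both beat: Noor, Gita — 2.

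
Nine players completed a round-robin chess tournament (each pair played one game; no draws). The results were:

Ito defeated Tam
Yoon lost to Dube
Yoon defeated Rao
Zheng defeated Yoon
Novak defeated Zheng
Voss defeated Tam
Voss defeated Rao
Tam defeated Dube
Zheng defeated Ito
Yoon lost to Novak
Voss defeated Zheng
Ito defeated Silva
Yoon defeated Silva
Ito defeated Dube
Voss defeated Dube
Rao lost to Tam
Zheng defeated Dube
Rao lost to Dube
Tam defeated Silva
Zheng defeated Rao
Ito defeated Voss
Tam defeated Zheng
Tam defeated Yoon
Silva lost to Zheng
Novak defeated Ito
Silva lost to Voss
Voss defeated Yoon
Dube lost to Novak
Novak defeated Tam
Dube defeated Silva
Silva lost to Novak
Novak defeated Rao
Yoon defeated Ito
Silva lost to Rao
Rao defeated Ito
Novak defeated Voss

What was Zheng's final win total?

5

Zheng's results: beat Ito, Dube, Rao, Yoon, Silva; lost to Tam, Novak, Voss.
That is 5 wins.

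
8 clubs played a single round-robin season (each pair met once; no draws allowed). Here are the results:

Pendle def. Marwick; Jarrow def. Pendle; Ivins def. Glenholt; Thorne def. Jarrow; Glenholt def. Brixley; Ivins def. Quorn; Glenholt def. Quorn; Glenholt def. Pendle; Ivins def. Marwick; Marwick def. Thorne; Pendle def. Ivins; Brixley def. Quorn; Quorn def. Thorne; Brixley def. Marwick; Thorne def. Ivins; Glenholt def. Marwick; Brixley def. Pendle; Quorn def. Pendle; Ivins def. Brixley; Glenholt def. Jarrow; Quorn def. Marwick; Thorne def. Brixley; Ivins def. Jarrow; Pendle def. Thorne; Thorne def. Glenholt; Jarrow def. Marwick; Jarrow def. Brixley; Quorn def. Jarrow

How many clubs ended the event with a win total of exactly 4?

Win totals: Pendle 3, Quorn 4, Glenholt 5, Marwick 1, Brixley 3, Jarrow 3, Thorne 4, Ivins 5.
Exactly 4: Quorn, Thorne — 2 clubs.

2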